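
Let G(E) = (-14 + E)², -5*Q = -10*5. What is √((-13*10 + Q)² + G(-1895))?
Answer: 13*√21649 ≈ 1912.8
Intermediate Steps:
Q = 10 (Q = -(-2)*5 = -⅕*(-50) = 10)
√((-13*10 + Q)² + G(-1895)) = √((-13*10 + 10)² + (-14 - 1895)²) = √((-130 + 10)² + (-1909)²) = √((-120)² + 3644281) = √(14400 + 3644281) = √3658681 = 13*√21649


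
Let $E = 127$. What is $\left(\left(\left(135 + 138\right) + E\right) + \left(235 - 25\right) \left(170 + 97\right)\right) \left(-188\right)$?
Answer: $-10616360$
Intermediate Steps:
$\left(\left(\left(135 + 138\right) + E\right) + \left(235 - 25\right) \left(170 + 97\right)\right) \left(-188\right) = \left(\left(\left(135 + 138\right) + 127\right) + \left(235 - 25\right) \left(170 + 97\right)\right) \left(-188\right) = \left(\left(273 + 127\right) + 210 \cdot 267\right) \left(-188\right) = \left(400 + 56070\right) \left(-188\right) = 56470 \left(-188\right) = -10616360$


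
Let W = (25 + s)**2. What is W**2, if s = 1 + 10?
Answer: 1679616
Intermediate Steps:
s = 11
W = 1296 (W = (25 + 11)**2 = 36**2 = 1296)
W**2 = 1296**2 = 1679616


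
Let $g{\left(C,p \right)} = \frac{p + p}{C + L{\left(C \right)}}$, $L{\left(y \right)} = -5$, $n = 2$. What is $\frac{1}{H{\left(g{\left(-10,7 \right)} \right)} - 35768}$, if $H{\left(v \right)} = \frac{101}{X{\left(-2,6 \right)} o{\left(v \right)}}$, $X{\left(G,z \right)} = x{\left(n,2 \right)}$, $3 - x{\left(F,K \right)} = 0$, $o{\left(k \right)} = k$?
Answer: $- \frac{14}{501257} \approx -2.793 \cdot 10^{-5}$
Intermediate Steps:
$x{\left(F,K \right)} = 3$ ($x{\left(F,K \right)} = 3 - 0 = 3 + 0 = 3$)
$X{\left(G,z \right)} = 3$
$g{\left(C,p \right)} = \frac{2 p}{-5 + C}$ ($g{\left(C,p \right)} = \frac{p + p}{C - 5} = \frac{2 p}{-5 + C}$)
$H{\left(v \right)} = \frac{101}{3 v}$
$\frac{1}{H{\left(g{\left(-10,7 \right)} \right)} - 35768} = \frac{1}{\frac{101}{3 \cdot 2 \cdot 7 \frac{1}{-5 - 10}} - 35768} = \frac{1}{\frac{101}{3 \cdot 2 \cdot 7 \frac{1}{-15}} - 35768} = \frac{1}{\frac{101}{3 \cdot 2 \cdot 7 \left(- \frac{1}{15}\right)} - 35768} = \frac{1}{\frac{101}{3 \left(- \frac{14}{15}\right)} - 35768} = \frac{1}{\frac{101}{3} \left(- \frac{15}{14}\right) - 35768} = \frac{1}{- \frac{505}{14} - 35768} = \frac{1}{- \frac{501257}{14}} = - \frac{14}{501257}$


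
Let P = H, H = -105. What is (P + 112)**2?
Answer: 49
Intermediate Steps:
P = -105
(P + 112)**2 = (-105 + 112)**2 = 7**2 = 49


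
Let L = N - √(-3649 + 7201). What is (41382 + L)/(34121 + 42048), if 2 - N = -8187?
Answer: 49571/76169 - 4*√222/76169 ≈ 0.65002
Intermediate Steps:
N = 8189 (N = 2 - 1*(-8187) = 2 + 8187 = 8189)
L = 8189 - 4*√222 (L = 8189 - √(-3649 + 7201) = 8189 - √3552 = 8189 - 4*√222 ≈ 8129.4)
(41382 + L)/(34121 + 42048) = (41382 + (8189 - 4*√222))/(34121 + 42048) = (49571 - 4*√222)/76169 = (49571 - 4*√222)*(1/76169) = 49571/76169 - 4*√222/76169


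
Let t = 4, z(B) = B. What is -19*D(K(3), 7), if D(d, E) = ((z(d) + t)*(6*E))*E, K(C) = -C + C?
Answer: -22344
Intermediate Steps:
K(C) = 0
D(d, E) = 6*E**2*(4 + d) (D(d, E) = ((d + 4)*(6*E))*E = ((4 + d)*(6*E))*E = (6*E*(4 + d))*E = 6*E**2*(4 + d))
-19*D(K(3), 7) = -114*7**2*(4 + 0) = -114*49*4 = -19*1176 = -22344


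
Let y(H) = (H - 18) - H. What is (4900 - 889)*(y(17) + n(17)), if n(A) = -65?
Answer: -332913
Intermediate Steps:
y(H) = -18 (y(H) = (-18 + H) - H = -18)
(4900 - 889)*(y(17) + n(17)) = (4900 - 889)*(-18 - 65) = 4011*(-83) = -332913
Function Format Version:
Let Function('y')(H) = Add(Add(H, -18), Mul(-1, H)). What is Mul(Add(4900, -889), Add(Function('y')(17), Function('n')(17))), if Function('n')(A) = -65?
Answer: -332913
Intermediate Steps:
Function('y')(H) = -18 (Function('y')(H) = Add(Add(-18, H), Mul(-1, H)) = -18)
Mul(Add(4900, -889), Add(Function('y')(17), Function('n')(17))) = Mul(Add(4900, -889), Add(-18, -65)) = Mul(4011, -83) = -332913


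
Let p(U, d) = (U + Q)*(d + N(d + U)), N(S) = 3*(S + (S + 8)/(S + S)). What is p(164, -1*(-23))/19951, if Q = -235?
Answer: -219001/105094 ≈ -2.0839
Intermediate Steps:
N(S) = 3*S + 3*(8 + S)/(2*S) (N(S) = 3*(S + (8 + S)/((2*S))) = 3*(S + (8 + S)*(1/(2*S))) = 3*(S + (8 + S)/(2*S)) = 3*S + 3*(8 + S)/(2*S))
p(U, d) = (-235 + U)*(3/2 + 3*U + 4*d + 12/(U + d)) (p(U, d) = (U - 235)*(d + (3/2 + 3*(d + U) + 12/(d + U))) = (-235 + U)*(d + (3/2 + 3*(U + d) + 12/(U + d))) = (-235 + U)*(d + (3/2 + (3*U + 3*d) + 12/(U + d))) = (-235 + U)*(d + (3/2 + 3*U + 3*d + 12/(U + d))) = (-235 + U)*(3/2 + 3*U + 4*d + 12/(U + d)))
p(164, -1*(-23))/19951 = ((-2820 - 705*(164 - 1*(-23))*(1 + 2*164 + 2*(-1*(-23)))/2 + (3/2)*164*(8 + (164 - 1*(-23))*(1 + 2*164 + 2*(-1*(-23)))) + (-1*(-23))*(-235 + 164)*(164 - 1*(-23)))/(164 - 1*(-23)))/19951 = ((-2820 - 705*(164 + 23)*(1 + 328 + 2*23)/2 + (3/2)*164*(8 + (164 + 23)*(1 + 328 + 2*23)) + 23*(-71)*(164 + 23))/(164 + 23))*(1/19951) = ((-2820 - 705/2*187*(1 + 328 + 46) + (3/2)*164*(8 + 187*(1 + 328 + 46)) + 23*(-71)*187)/187)*(1/19951) = ((-2820 - 705/2*187*375 + (3/2)*164*(8 + 187*375) - 305371)/187)*(1/19951) = ((-2820 - 49438125/2 + (3/2)*164*(8 + 70125) - 305371)/187)*(1/19951) = ((-2820 - 49438125/2 + (3/2)*164*70133 - 305371)/187)*(1/19951) = ((-2820 - 49438125/2 + 17252718 - 305371)/187)*(1/19951) = ((1/187)*(-15549071/2))*(1/19951) = -15549071/374*1/19951 = -219001/105094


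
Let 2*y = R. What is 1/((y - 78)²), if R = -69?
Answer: 4/50625 ≈ 7.9012e-5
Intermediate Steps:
y = -69/2 (y = (½)*(-69) = -69/2 ≈ -34.500)
1/((y - 78)²) = 1/((-69/2 - 78)²) = 1/((-225/2)²) = 1/(50625/4) = 4/50625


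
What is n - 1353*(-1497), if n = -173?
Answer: 2025268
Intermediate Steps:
n - 1353*(-1497) = -173 - 1353*(-1497) = -173 + 2025441 = 2025268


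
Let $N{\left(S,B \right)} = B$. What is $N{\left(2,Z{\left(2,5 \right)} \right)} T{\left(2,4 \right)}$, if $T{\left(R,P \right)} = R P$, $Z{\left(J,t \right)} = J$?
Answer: $16$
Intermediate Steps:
$T{\left(R,P \right)} = P R$
$N{\left(2,Z{\left(2,5 \right)} \right)} T{\left(2,4 \right)} = 2 \cdot 4 \cdot 2 = 2 \cdot 8 = 16$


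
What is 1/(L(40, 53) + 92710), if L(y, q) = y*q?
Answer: 1/94830 ≈ 1.0545e-5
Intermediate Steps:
L(y, q) = q*y
1/(L(40, 53) + 92710) = 1/(53*40 + 92710) = 1/(2120 + 92710) = 1/94830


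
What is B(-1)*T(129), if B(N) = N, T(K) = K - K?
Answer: 0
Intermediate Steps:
T(K) = 0
B(-1)*T(129) = -1*0 = 0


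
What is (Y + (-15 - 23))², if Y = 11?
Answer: 729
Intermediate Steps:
(Y + (-15 - 23))² = (11 + (-15 - 23))² = (11 - 38)² = (-27)² = 729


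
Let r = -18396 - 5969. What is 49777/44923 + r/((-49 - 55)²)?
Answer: -556160863/485887168 ≈ -1.1446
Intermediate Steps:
r = -24365
49777/44923 + r/((-49 - 55)²) = 49777/44923 - 24365/(-49 - 55)² = 49777*(1/44923) - 24365/((-104)²) = 49777/44923 - 24365/10816 = -556160863/485887168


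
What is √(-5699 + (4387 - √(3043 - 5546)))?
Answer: √(-1312 - I*√2503) ≈ 0.6905 - 36.228*I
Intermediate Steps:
√(-5699 + (4387 - √(3043 - 5546))) = √(-5699 + (4387 - √(-2503))) = √(-5699 + (4387 - I*√2503)) = √(-1312 - I*√2503)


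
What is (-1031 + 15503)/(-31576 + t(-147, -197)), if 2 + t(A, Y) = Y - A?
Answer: -3618/7907 ≈ -0.45757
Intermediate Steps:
t(A, Y) = -2 + Y - A (t(A, Y) = -2 + (Y - A) = -2 + Y - A)
(-1031 + 15503)/(-31576 + t(-147, -197)) = (-1031 + 15503)/(-31576 + (-2 - 197 - 1*(-147))) = 14472/(-31576 + (-2 - 197 + 147)) = 14472/(-31576 - 52) = 14472/(-31628) = 14472*(-1/31628) = -3618/7907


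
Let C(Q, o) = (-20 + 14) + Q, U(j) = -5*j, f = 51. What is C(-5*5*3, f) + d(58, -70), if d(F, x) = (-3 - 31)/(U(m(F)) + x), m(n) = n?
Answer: -14563/180 ≈ -80.906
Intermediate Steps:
C(Q, o) = -6 + Q
d(F, x) = -34/(x - 5*F) (d(F, x) = (-3 - 31)/(-5*F + x) = -34/(x - 5*F))
C(-5*5*3, f) + d(58, -70) = (-6 - 5*5*3) + 34/(-1*(-70) + 5*58) = (-6 - 25*3) + 34/(70 + 290) = (-6 - 75) + 34/360 = -81 + 34*(1/360) = -81 + 17/180 = -14563/180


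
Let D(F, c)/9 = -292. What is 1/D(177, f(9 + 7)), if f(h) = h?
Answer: -1/2628 ≈ -0.00038052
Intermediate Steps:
D(F, c) = -2628 (D(F, c) = 9*(-292) = -2628)
1/D(177, f(9 + 7)) = 1/(-2628) = -1/2628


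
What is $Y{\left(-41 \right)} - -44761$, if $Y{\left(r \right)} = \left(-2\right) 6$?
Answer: $44749$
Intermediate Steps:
$Y{\left(r \right)} = -12$
$Y{\left(-41 \right)} - -44761 = -12 - -44761 = -12 + 44761 = 44749$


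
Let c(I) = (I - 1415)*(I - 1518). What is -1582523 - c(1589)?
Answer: -1594877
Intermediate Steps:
c(I) = (-1518 + I)*(-1415 + I) (c(I) = (-1415 + I)*(-1518 + I) = (-1518 + I)*(-1415 + I))
-1582523 - c(1589) = -1582523 - (2147970 + 1589² - 2933*1589) = -1582523 - (2147970 + 2524921 - 4660537) = -1582523 - 1*12354 = -1582523 - 12354 = -1594877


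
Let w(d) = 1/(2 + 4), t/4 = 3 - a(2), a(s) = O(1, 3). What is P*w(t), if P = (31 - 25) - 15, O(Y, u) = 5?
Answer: -3/2 ≈ -1.5000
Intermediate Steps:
a(s) = 5
t = -8 (t = 4*(3 - 1*5) = 4*(3 - 5) = 4*(-2) = -8)
w(d) = ⅙ (w(d) = 1/6 = ⅙)
P = -9 (P = 6 - 15 = -9)
P*w(t) = -9*⅙ = -3/2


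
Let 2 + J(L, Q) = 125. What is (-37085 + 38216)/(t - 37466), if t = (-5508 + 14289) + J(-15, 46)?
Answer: -1131/28562 ≈ -0.039598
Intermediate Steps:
J(L, Q) = 123 (J(L, Q) = -2 + 125 = 123)
t = 8904 (t = (-5508 + 14289) + 123 = 8781 + 123 = 8904)
(-37085 + 38216)/(t - 37466) = (-37085 + 38216)/(8904 - 37466) = 1131/(-28562) = 1131*(-1/28562) = -1131/28562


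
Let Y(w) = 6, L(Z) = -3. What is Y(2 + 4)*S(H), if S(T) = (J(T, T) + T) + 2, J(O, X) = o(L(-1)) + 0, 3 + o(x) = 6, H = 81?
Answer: 516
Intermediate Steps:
o(x) = 3 (o(x) = -3 + 6 = 3)
J(O, X) = 3 (J(O, X) = 3 + 0 = 3)
S(T) = 5 + T (S(T) = (3 + T) + 2 = 5 + T)
Y(2 + 4)*S(H) = 6*(5 + 81) = 6*86 = 516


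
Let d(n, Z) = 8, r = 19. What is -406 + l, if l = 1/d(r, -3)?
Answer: -3247/8 ≈ -405.88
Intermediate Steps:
l = ⅛ (l = 1/8 = ⅛ ≈ 0.12500)
-406 + l = -406 + ⅛ = -3247/8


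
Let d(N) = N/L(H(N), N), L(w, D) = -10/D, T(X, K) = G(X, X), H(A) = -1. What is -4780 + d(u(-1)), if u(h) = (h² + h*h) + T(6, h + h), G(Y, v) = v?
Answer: -23932/5 ≈ -4786.4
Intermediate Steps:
T(X, K) = X
u(h) = 6 + 2*h² (u(h) = (h² + h*h) + 6 = (h² + h²) + 6 = 2*h² + 6 = 6 + 2*h²)
d(N) = -N²/10 (d(N) = N/((-10/N)) = N*(-N/10) = -N²/10)
-4780 + d(u(-1)) = -4780 - (6 + 2*(-1)²)²/10 = -4780 - (6 + 2*1)²/10 = -4780 - (6 + 2)²/10 = -4780 - ⅒*8² = -4780 - ⅒*64 = -4780 - 32/5 = -23932/5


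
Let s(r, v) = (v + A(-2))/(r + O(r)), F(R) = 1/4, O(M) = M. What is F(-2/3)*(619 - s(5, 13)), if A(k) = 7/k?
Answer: 12361/80 ≈ 154.51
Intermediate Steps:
F(R) = ¼
s(r, v) = (-7/2 + v)/(2*r) (s(r, v) = (v + 7/(-2))/(r + r) = (v + 7*(-½))/((2*r)) = (v - 7/2)*(1/(2*r)) = (-7/2 + v)*(1/(2*r)) = (-7/2 + v)/(2*r))
F(-2/3)*(619 - s(5, 13)) = (619 - (-7 + 2*13)/(4*5))/4 = (619 - (-7 + 26)/(4*5))/4 = (619 - 19/(4*5))/4 = (619 - 1*19/20)/4 = (619 - 19/20)/4 = (¼)*(12361/20) = 12361/80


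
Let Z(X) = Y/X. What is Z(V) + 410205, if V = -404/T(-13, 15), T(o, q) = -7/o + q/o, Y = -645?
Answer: 538597875/1313 ≈ 4.1020e+5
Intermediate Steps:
V = 1313/2 (V = -404*(-13/(-7 + 15)) = -404/((-1/13*8)) = -404/(-8/13) = -404*(-13/8) = 1313/2 ≈ 656.50)
Z(X) = -645/X
Z(V) + 410205 = -645/1313/2 + 410205 = -645*2/1313 + 410205 = -1290/1313 + 410205 = 538597875/1313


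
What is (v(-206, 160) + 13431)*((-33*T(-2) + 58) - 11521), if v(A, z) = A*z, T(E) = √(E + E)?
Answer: 223860927 + 1288914*I ≈ 2.2386e+8 + 1.2889e+6*I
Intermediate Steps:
T(E) = √2*√E (T(E) = √(2*E) = √2*√E)
(v(-206, 160) + 13431)*((-33*T(-2) + 58) - 11521) = (-206*160 + 13431)*((-33*√2*√(-2) + 58) - 11521) = (-32960 + 13431)*((-33*√2*I*√2 + 58) - 11521) = -19529*((-66*I + 58) - 11521) = -19529*((58 - 66*I) - 11521) = -19529*(-11463 - 66*I) = 223860927 + 1288914*I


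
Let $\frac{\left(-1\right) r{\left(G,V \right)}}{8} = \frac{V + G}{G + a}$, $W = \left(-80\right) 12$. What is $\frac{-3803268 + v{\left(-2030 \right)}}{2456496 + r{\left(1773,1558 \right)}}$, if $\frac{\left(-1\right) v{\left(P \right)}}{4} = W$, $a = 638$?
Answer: $- \frac{2290105227}{1480646302} \approx -1.5467$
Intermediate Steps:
$W = -960$
$v{\left(P \right)} = 3840$ ($v{\left(P \right)} = \left(-4\right) \left(-960\right) = 3840$)
$r{\left(G,V \right)} = - \frac{8 \left(G + V\right)}{638 + G}$ ($r{\left(G,V \right)} = - 8 \frac{V + G}{G + 638} = - 8 \frac{G + V}{638 + G} = - \frac{8 \left(G + V\right)}{638 + G}$)
$\frac{-3803268 + v{\left(-2030 \right)}}{2456496 + r{\left(1773,1558 \right)}} = \frac{-3803268 + 3840}{2456496 + \frac{8 \left(\left(-1\right) 1773 - 1558\right)}{638 + 1773}} = - \frac{3799428}{2456496 + \frac{8 \left(-1773 - 1558\right)}{2411}} = - \frac{3799428}{2456496 + 8 \cdot \frac{1}{2411} \left(-3331\right)} = - \frac{3799428}{2456496 - \frac{26648}{2411}} = - \frac{3799428}{\frac{5922585208}{2411}} = \left(-3799428\right) \frac{2411}{5922585208} = - \frac{2290105227}{1480646302}$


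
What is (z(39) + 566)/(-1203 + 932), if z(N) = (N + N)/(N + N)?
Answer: -567/271 ≈ -2.0923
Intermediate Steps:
z(N) = 1 (z(N) = (2*N)/((2*N)) = (2*N)*(1/(2*N)) = 1)
(z(39) + 566)/(-1203 + 932) = (1 + 566)/(-1203 + 932) = 567/(-271) = 567*(-1/271) = -567/271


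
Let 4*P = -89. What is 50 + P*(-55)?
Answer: 5095/4 ≈ 1273.8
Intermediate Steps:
P = -89/4 (P = (¼)*(-89) = -89/4 ≈ -22.250)
50 + P*(-55) = 50 - 89/4*(-55) = 50 + 4895/4 = 5095/4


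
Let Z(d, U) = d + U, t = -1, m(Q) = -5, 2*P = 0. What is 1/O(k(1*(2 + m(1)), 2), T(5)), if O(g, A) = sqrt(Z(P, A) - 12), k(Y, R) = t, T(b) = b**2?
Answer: sqrt(13)/13 ≈ 0.27735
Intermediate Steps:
P = 0 (P = (1/2)*0 = 0)
Z(d, U) = U + d
k(Y, R) = -1
O(g, A) = sqrt(-12 + A) (O(g, A) = sqrt((A + 0) - 12) = sqrt(A - 12) = sqrt(-12 + A))
1/O(k(1*(2 + m(1)), 2), T(5)) = 1/(sqrt(-12 + 5**2)) = 1/(sqrt(-12 + 25)) = 1/(sqrt(13)) = sqrt(13)/13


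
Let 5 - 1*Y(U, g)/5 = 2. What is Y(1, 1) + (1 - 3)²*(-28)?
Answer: -97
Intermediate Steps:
Y(U, g) = 15 (Y(U, g) = 25 - 5*2 = 25 - 10 = 15)
Y(1, 1) + (1 - 3)²*(-28) = 15 + (1 - 3)²*(-28) = 15 + (-2)²*(-28) = 15 + 4*(-28) = 15 - 112 = -97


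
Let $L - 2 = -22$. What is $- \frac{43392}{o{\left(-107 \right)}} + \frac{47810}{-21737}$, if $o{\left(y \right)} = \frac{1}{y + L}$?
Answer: $\frac{119787863998}{21737} \approx 5.5108 \cdot 10^{6}$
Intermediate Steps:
$L = -20$ ($L = 2 - 22 = -20$)
$o{\left(y \right)} = \frac{1}{-20 + y}$ ($o{\left(y \right)} = \frac{1}{y - 20} = \frac{1}{-20 + y}$)
$- \frac{43392}{o{\left(-107 \right)}} + \frac{47810}{-21737} = - \frac{43392}{\frac{1}{-20 - 107}} + \frac{47810}{-21737} = - \frac{43392}{\frac{1}{-127}} + 47810 \left(- \frac{1}{21737}\right) = - \frac{43392}{- \frac{1}{127}} - \frac{47810}{21737} = \left(-43392\right) \left(-127\right) - \frac{47810}{21737} = 5510784 - \frac{47810}{21737} = \frac{119787863998}{21737}$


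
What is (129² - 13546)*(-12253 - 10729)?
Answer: -71129290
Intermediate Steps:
(129² - 13546)*(-12253 - 10729) = (16641 - 13546)*(-22982) = 3095*(-22982) = -71129290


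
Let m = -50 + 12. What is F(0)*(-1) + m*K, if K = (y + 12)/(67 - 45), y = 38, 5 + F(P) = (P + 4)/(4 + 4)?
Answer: -1801/22 ≈ -81.864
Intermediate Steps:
F(P) = -9/2 + P/8 (F(P) = -5 + (P + 4)/(4 + 4) = -5 + (4 + P)/8 = -5 + (4 + P)*(1/8) = -5 + (1/2 + P/8) = -9/2 + P/8)
K = 25/11 (K = (38 + 12)/(67 - 45) = 50/22 = 50*(1/22) = 25/11 ≈ 2.2727)
m = -38
F(0)*(-1) + m*K = (-9/2 + (1/8)*0)*(-1) - 38*25/11 = (-9/2 + 0)*(-1) - 950/11 = -9/2*(-1) - 950/11 = 9/2 - 950/11 = -1801/22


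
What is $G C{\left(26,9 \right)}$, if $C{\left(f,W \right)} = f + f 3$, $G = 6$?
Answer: $624$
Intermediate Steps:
$C{\left(f,W \right)} = 4 f$ ($C{\left(f,W \right)} = f + 3 f = 4 f$)
$G C{\left(26,9 \right)} = 6 \cdot 4 \cdot 26 = 6 \cdot 104 = 624$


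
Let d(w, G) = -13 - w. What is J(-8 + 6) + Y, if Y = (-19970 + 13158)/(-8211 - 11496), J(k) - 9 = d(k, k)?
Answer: -32602/19707 ≈ -1.6543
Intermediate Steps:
J(k) = -4 - k (J(k) = 9 + (-13 - k) = -4 - k)
Y = 6812/19707 (Y = -6812/(-19707) = -6812*(-1/19707) = 6812/19707 ≈ 0.34566)
J(-8 + 6) + Y = (-4 - (-8 + 6)) + 6812/19707 = (-4 - 1*(-2)) + 6812/19707 = (-4 + 2) + 6812/19707 = -2 + 6812/19707 = -32602/19707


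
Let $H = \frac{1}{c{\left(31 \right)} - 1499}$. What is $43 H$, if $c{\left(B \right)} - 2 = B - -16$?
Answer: $- \frac{43}{1450} \approx -0.029655$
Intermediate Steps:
$c{\left(B \right)} = 18 + B$ ($c{\left(B \right)} = 2 + \left(B - -16\right) = 2 + \left(B + 16\right) = 2 + \left(16 + B\right) = 18 + B$)
$H = - \frac{1}{1450}$ ($H = \frac{1}{\left(18 + 31\right) - 1499} = \frac{1}{49 - 1499} = \frac{1}{-1450} = - \frac{1}{1450} \approx -0.00068966$)
$43 H = 43 \left(- \frac{1}{1450}\right) = - \frac{43}{1450}$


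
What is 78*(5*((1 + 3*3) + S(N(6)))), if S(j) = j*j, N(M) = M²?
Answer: 509340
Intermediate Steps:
S(j) = j²
78*(5*((1 + 3*3) + S(N(6)))) = 78*(5*((1 + 3*3) + (6²)²)) = 78*(5*((1 + 9) + 36²)) = 78*(5*(10 + 1296)) = 78*(5*1306) = 78*6530 = 509340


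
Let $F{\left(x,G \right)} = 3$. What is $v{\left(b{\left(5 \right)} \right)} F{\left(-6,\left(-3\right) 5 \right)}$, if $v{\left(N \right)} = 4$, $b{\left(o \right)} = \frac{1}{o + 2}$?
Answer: $12$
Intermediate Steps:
$b{\left(o \right)} = \frac{1}{2 + o}$
$v{\left(b{\left(5 \right)} \right)} F{\left(-6,\left(-3\right) 5 \right)} = 4 \cdot 3 = 12$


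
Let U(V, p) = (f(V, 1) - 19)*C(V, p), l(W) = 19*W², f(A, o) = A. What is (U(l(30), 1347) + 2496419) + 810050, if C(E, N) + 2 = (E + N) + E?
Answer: 610450614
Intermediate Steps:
C(E, N) = -2 + N + 2*E (C(E, N) = -2 + ((E + N) + E) = -2 + (N + 2*E) = -2 + N + 2*E)
U(V, p) = (-19 + V)*(-2 + p + 2*V) (U(V, p) = (V - 19)*(-2 + p + 2*V) = (-19 + V)*(-2 + p + 2*V))
(U(l(30), 1347) + 2496419) + 810050 = ((-19 + 19*30²)*(-2 + 1347 + 2*(19*30²)) + 2496419) + 810050 = ((-19 + 19*900)*(-2 + 1347 + 2*(19*900)) + 2496419) + 810050 = ((-19 + 17100)*(-2 + 1347 + 2*17100) + 2496419) + 810050 = (17081*(-2 + 1347 + 34200) + 2496419) + 810050 = (17081*35545 + 2496419) + 810050 = (607144145 + 2496419) + 810050 = 609640564 + 810050 = 610450614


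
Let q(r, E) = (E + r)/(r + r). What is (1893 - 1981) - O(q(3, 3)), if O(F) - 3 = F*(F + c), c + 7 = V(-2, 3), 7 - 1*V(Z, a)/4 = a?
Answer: -101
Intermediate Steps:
V(Z, a) = 28 - 4*a
c = 9 (c = -7 + (28 - 4*3) = -7 + (28 - 12) = -7 + 16 = 9)
q(r, E) = (E + r)/(2*r) (q(r, E) = (E + r)/((2*r)) = (E + r)*(1/(2*r)) = (E + r)/(2*r))
O(F) = 3 + F*(9 + F) (O(F) = 3 + F*(F + 9) = 3 + F*(9 + F))
(1893 - 1981) - O(q(3, 3)) = (1893 - 1981) - (3 + ((½)*(3 + 3)/3)² + 9*((½)*(3 + 3)/3)) = -88 - (3 + ((½)*(⅓)*6)² + 9*((½)*(⅓)*6)) = -88 - (3 + 1² + 9*1) = -88 - (3 + 1 + 9) = -88 - 1*13 = -88 - 13 = -101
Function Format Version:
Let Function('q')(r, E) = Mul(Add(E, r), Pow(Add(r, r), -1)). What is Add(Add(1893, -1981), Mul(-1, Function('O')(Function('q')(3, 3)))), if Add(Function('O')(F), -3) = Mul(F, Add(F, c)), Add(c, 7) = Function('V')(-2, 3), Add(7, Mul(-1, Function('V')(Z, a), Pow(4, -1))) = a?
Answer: -101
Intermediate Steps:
Function('V')(Z, a) = Add(28, Mul(-4, a))
c = 9 (c = Add(-7, Add(28, Mul(-4, 3))) = Add(-7, Add(28, -12)) = Add(-7, 16) = 9)
Function('q')(r, E) = Mul(Rational(1, 2), Pow(r, -1), Add(E, r)) (Function('q')(r, E) = Mul(Add(E, r), Pow(Mul(2, r), -1)) = Mul(Add(E, r), Mul(Rational(1, 2), Pow(r, -1))) = Mul(Rational(1, 2), Pow(r, -1), Add(E, r)))
Function('O')(F) = Add(3, Mul(F, Add(9, F))) (Function('O')(F) = Add(3, Mul(F, Add(F, 9))) = Add(3, Mul(F, Add(9, F))))
Add(Add(1893, -1981), Mul(-1, Function('O')(Function('q')(3, 3)))) = Add(Add(1893, -1981), Mul(-1, Add(3, Pow(Mul(Rational(1, 2), Pow(3, -1), Add(3, 3)), 2), Mul(9, Mul(Rational(1, 2), Pow(3, -1), Add(3, 3)))))) = Add(-88, Mul(-1, Add(3, Pow(Mul(Rational(1, 2), Rational(1, 3), 6), 2), Mul(9, Mul(Rational(1, 2), Rational(1, 3), 6))))) = Add(-88, Mul(-1, Add(3, Pow(1, 2), Mul(9, 1)))) = Add(-88, Mul(-1, Add(3, 1, 9))) = Add(-88, Mul(-1, 13)) = Add(-88, -13) = -101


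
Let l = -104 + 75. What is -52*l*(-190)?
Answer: -286520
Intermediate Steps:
l = -29
-52*l*(-190) = -52*(-29)*(-190) = 1508*(-190) = -286520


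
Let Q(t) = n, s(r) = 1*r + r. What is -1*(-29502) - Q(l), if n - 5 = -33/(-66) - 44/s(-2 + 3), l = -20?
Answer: 59037/2 ≈ 29519.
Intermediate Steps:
s(r) = 2*r (s(r) = r + r = 2*r)
n = -33/2 (n = 5 + (-33/(-66) - 44*1/(2*(-2 + 3))) = 5 + (-33*(-1/66) - 44/(2*1)) = 5 + (½ - 44/2) = 5 + (½ - 44*½) = 5 + (½ - 22) = 5 - 43/2 = -33/2 ≈ -16.500)
Q(t) = -33/2
-1*(-29502) - Q(l) = -1*(-29502) - 1*(-33/2) = 29502 + 33/2 = 59037/2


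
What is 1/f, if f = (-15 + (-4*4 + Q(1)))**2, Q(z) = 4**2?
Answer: 1/225 ≈ 0.0044444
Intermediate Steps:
Q(z) = 16
f = 225 (f = (-15 + (-4*4 + 16))**2 = (-15 + (-16 + 16))**2 = (-15 + 0)**2 = (-15)**2 = 225)
1/f = 1/225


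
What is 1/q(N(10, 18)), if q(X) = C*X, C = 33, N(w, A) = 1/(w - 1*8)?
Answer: 2/33 ≈ 0.060606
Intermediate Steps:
N(w, A) = 1/(-8 + w) (N(w, A) = 1/(w - 8) = 1/(-8 + w))
q(X) = 33*X
1/q(N(10, 18)) = 1/(33/(-8 + 10)) = 1/(33/2) = 2/33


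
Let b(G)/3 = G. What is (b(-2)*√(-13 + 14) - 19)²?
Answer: 625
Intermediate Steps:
b(G) = 3*G
(b(-2)*√(-13 + 14) - 19)² = ((3*(-2))*√(-13 + 14) - 19)² = (-6*√1 - 19)² = (-6*1 - 19)² = (-6 - 19)² = (-25)² = 625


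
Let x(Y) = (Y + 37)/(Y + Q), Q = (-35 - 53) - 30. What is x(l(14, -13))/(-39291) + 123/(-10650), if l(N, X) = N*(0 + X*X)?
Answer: -604983923/52259649400 ≈ -0.011577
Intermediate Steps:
Q = -118 (Q = -88 - 30 = -118)
l(N, X) = N*X**2 (l(N, X) = N*(0 + X**2) = N*X**2)
x(Y) = (37 + Y)/(-118 + Y) (x(Y) = (Y + 37)/(Y - 118) = (37 + Y)/(-118 + Y))
x(l(14, -13))/(-39291) + 123/(-10650) = ((37 + 14*(-13)**2)/(-118 + 14*(-13)**2))/(-39291) + 123/(-10650) = ((37 + 14*169)/(-118 + 14*169))*(-1/39291) + 123*(-1/10650) = ((37 + 2366)/(-118 + 2366))*(-1/39291) - 41/3550 = (2403/2248)*(-1/39291) - 41/3550 = -801/29442056 - 41/3550 = -604983923/52259649400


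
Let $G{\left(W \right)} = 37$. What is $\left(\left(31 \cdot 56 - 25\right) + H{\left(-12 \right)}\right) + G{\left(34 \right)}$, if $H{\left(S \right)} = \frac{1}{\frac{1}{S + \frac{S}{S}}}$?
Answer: $1737$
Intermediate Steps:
$H{\left(S \right)} = 1 + S$ ($H{\left(S \right)} = \frac{1}{\frac{1}{S + 1}} = \frac{1}{\frac{1}{1 + S}} = 1 + S$)
$\left(\left(31 \cdot 56 - 25\right) + H{\left(-12 \right)}\right) + G{\left(34 \right)} = \left(\left(31 \cdot 56 - 25\right) + \left(1 - 12\right)\right) + 37 = \left(\left(1736 - 25\right) - 11\right) + 37 = \left(1711 - 11\right) + 37 = 1700 + 37 = 1737$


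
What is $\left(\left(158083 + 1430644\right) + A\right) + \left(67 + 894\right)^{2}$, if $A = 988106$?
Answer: $3500354$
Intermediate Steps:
$\left(\left(158083 + 1430644\right) + A\right) + \left(67 + 894\right)^{2} = \left(\left(158083 + 1430644\right) + 988106\right) + \left(67 + 894\right)^{2} = \left(1588727 + 988106\right) + 961^{2} = 2576833 + 923521 = 3500354$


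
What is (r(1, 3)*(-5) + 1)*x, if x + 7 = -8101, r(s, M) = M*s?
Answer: 113512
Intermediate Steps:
x = -8108 (x = -7 - 8101 = -8108)
(r(1, 3)*(-5) + 1)*x = ((3*1)*(-5) + 1)*(-8108) = (3*(-5) + 1)*(-8108) = (-15 + 1)*(-8108) = -14*(-8108) = 113512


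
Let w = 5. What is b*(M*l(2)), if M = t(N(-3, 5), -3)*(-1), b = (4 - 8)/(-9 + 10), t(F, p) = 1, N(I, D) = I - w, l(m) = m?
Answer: 8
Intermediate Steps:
N(I, D) = -5 + I (N(I, D) = I - 1*5 = I - 5 = -5 + I)
b = -4 (b = -4/1 = -4*1 = -4)
M = -1 (M = 1*(-1) = -1)
b*(M*l(2)) = -(-4)*2 = -4*(-2) = 8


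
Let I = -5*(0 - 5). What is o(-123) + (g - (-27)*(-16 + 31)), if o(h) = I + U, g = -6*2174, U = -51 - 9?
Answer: -12674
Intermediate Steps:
U = -60
g = -13044
I = 25 (I = -5*(-5) = 25)
o(h) = -35 (o(h) = 25 - 60 = -35)
o(-123) + (g - (-27)*(-16 + 31)) = -35 + (-13044 - (-27)*(-16 + 31)) = -35 + (-13044 - (-27)*15) = -35 + (-13044 - 1*(-405)) = -35 + (-13044 + 405) = -35 - 12639 = -12674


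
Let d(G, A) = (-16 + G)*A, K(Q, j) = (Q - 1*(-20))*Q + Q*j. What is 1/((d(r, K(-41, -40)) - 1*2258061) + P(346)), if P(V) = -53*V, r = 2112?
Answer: 1/2965697 ≈ 3.3719e-7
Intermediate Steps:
K(Q, j) = Q*j + Q*(20 + Q) (K(Q, j) = (Q + 20)*Q + Q*j = (20 + Q)*Q + Q*j = Q*(20 + Q) + Q*j = Q*j + Q*(20 + Q))
d(G, A) = A*(-16 + G)
1/((d(r, K(-41, -40)) - 1*2258061) + P(346)) = 1/(((-41*(20 - 41 - 40))*(-16 + 2112) - 1*2258061) - 53*346) = 1/((-41*(-61)*2096 - 2258061) - 18338) = 1/((2501*2096 - 2258061) - 18338) = 1/((5242096 - 2258061) - 18338) = 1/(2984035 - 18338) = 1/2965697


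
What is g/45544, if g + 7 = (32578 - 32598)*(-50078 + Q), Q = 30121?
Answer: 399133/45544 ≈ 8.7637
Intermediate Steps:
g = 399133 (g = -7 + (32578 - 32598)*(-50078 + 30121) = -7 - 20*(-19957) = -7 + 399140 = 399133)
g/45544 = 399133/45544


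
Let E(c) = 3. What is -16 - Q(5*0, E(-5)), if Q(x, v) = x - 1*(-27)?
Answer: -43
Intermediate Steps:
Q(x, v) = 27 + x (Q(x, v) = x + 27 = 27 + x)
-16 - Q(5*0, E(-5)) = -16 - (27 + 5*0) = -16 - (27 + 0) = -16 - 1*27 = -16 - 27 = -43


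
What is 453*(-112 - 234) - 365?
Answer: -157103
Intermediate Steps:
453*(-112 - 234) - 365 = 453*(-346) - 365 = -156738 - 365 = -157103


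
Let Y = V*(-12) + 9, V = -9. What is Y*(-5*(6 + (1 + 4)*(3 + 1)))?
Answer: -15210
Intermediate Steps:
Y = 117 (Y = -9*(-12) + 9 = 108 + 9 = 117)
Y*(-5*(6 + (1 + 4)*(3 + 1))) = 117*(-5*(6 + (1 + 4)*(3 + 1))) = 117*(-5*(6 + 5*4)) = 117*(-5*(6 + 20)) = 117*(-5*26) = 117*(-130) = -15210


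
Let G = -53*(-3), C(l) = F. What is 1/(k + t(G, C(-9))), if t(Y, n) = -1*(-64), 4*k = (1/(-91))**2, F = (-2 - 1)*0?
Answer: 33124/2119937 ≈ 0.015625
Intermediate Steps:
F = 0 (F = -3*0 = 0)
C(l) = 0
G = 159
k = 1/33124 (k = (1/(-91))**2/4 = (-1/91)**2/4 = (1/4)*(1/8281) = 1/33124 ≈ 3.0190e-5)
t(Y, n) = 64
1/(k + t(G, C(-9))) = 1/(1/33124 + 64) = 1/(2119937/33124) = 33124/2119937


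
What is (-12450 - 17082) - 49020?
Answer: -78552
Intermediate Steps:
(-12450 - 17082) - 49020 = -29532 - 49020 = -78552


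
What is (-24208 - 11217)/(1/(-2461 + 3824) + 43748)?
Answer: -1931371/2385141 ≈ -0.80975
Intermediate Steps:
(-24208 - 11217)/(1/(-2461 + 3824) + 43748) = -35425/(1/1363 + 43748) = -35425/59628525/1363 = -35425*1363/59628525 = -1931371/2385141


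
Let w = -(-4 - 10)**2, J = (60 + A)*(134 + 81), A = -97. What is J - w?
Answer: -7759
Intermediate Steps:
J = -7955 (J = (60 - 97)*(134 + 81) = -37*215 = -7955)
w = -196 (w = -1*(-14)**2 = -1*196 = -196)
J - w = -7955 - 1*(-196) = -7955 + 196 = -7759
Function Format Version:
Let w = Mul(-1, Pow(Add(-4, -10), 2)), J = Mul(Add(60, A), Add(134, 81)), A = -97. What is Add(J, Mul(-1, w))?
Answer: -7759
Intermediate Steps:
J = -7955 (J = Mul(Add(60, -97), Add(134, 81)) = Mul(-37, 215) = -7955)
w = -196 (w = Mul(-1, Pow(-14, 2)) = Mul(-1, 196) = -196)
Add(J, Mul(-1, w)) = Add(-7955, Mul(-1, -196)) = Add(-7955, 196) = -7759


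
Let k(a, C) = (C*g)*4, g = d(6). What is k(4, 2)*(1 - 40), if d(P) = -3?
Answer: 936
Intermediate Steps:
g = -3
k(a, C) = -12*C (k(a, C) = (C*(-3))*4 = -3*C*4 = -12*C)
k(4, 2)*(1 - 40) = (-12*2)*(1 - 40) = -24*(-39) = 936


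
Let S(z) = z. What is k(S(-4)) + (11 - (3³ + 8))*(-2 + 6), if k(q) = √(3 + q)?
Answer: -96 + I ≈ -96.0 + 1.0*I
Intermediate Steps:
k(S(-4)) + (11 - (3³ + 8))*(-2 + 6) = √(3 - 4) + (11 - (3³ + 8))*(-2 + 6) = √(-1) + (11 - (27 + 8))*4 = I + (11 - 1*35)*4 = I + (11 - 35)*4 = I - 24*4 = I - 96 = -96 + I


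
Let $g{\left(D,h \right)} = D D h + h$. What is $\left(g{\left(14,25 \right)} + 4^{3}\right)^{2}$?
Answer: $24890121$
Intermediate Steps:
$g{\left(D,h \right)} = h + h D^{2}$ ($g{\left(D,h \right)} = D^{2} h + h = h D^{2} + h = h + h D^{2}$)
$\left(g{\left(14,25 \right)} + 4^{3}\right)^{2} = \left(25 \left(1 + 14^{2}\right) + 4^{3}\right)^{2} = \left(25 \left(1 + 196\right) + 64\right)^{2} = \left(25 \cdot 197 + 64\right)^{2} = \left(4925 + 64\right)^{2} = 4989^{2} = 24890121$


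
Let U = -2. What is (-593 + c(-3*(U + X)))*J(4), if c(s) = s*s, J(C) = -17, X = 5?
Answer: 8704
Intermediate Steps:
c(s) = s²
(-593 + c(-3*(U + X)))*J(4) = (-593 + (-3*(-2 + 5))²)*(-17) = (-593 + (-3*3)²)*(-17) = (-593 + (-9)²)*(-17) = (-593 + 81)*(-17) = -512*(-17) = 8704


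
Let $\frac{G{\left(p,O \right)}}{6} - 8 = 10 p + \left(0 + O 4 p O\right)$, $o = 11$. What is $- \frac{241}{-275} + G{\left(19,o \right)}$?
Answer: $\frac{15500341}{275} \approx 56365.0$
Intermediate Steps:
$G{\left(p,O \right)} = 48 + 60 p + 24 p O^{2}$ ($G{\left(p,O \right)} = 48 + 6 \left(10 p + \left(0 + O 4 p O\right)\right) = 48 + 6 \left(10 p + \left(0 + O 4 O p\right)\right) = 48 + 6 \left(10 p + \left(0 + 4 p O^{2}\right)\right) = 48 + 6 \left(10 p + 4 p O^{2}\right) = 48 + \left(60 p + 24 p O^{2}\right) = 48 + 60 p + 24 p O^{2}$)
$- \frac{241}{-275} + G{\left(19,o \right)} = - \frac{241}{-275} + \left(48 + 60 \cdot 19 + 24 \cdot 19 \cdot 11^{2}\right) = \left(-241\right) \left(- \frac{1}{275}\right) + \left(48 + 1140 + 24 \cdot 19 \cdot 121\right) = \frac{241}{275} + \left(48 + 1140 + 55176\right) = \frac{241}{275} + 56364 = \frac{15500341}{275}$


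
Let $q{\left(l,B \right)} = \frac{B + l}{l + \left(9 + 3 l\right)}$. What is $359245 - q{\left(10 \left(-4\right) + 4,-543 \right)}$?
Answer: $\frac{16165832}{45} \approx 3.5924 \cdot 10^{5}$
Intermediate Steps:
$q{\left(l,B \right)} = \frac{B + l}{9 + 4 l}$
$359245 - q{\left(10 \left(-4\right) + 4,-543 \right)} = 359245 - \frac{-543 + \left(10 \left(-4\right) + 4\right)}{9 + 4 \left(10 \left(-4\right) + 4\right)} = 359245 - \frac{-543 + \left(-40 + 4\right)}{9 + 4 \left(-40 + 4\right)} = 359245 - \frac{-543 - 36}{9 + 4 \left(-36\right)} = 359245 - \frac{1}{9 - 144} \left(-579\right) = 359245 - \frac{1}{-135} \left(-579\right) = 359245 - \left(- \frac{1}{135}\right) \left(-579\right) = 359245 - \frac{193}{45} = \frac{16165832}{45}$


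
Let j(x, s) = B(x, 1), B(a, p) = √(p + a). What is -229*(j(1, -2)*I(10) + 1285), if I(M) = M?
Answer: -294265 - 2290*√2 ≈ -2.9750e+5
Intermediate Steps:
B(a, p) = √(a + p)
j(x, s) = √(1 + x) (j(x, s) = √(x + 1) = √(1 + x))
-229*(j(1, -2)*I(10) + 1285) = -229*(√(1 + 1)*10 + 1285) = -229*(√2*10 + 1285) = -229*(10*√2 + 1285) = -229*(1285 + 10*√2) = -294265 - 2290*√2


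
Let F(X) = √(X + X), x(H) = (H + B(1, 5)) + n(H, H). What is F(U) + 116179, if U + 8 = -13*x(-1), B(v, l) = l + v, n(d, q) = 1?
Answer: 116179 + 2*I*√43 ≈ 1.1618e+5 + 13.115*I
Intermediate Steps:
x(H) = 7 + H (x(H) = (H + (5 + 1)) + 1 = (H + 6) + 1 = (6 + H) + 1 = 7 + H)
U = -86 (U = -8 - 13*(7 - 1) = -8 - 13*6 = -8 - 78 = -86)
F(X) = √2*√X (F(X) = √(2*X) = √2*√X)
F(U) + 116179 = √2*√(-86) + 116179 = √2*(I*√86) + 116179 = 2*I*√43 + 116179 = 116179 + 2*I*√43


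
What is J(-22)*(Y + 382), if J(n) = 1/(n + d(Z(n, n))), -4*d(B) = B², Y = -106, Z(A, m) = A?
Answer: -276/143 ≈ -1.9301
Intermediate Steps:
d(B) = -B²/4
J(n) = 1/(n - n²/4)
J(-22)*(Y + 382) = (-4/(-22*(-4 - 22)))*(-106 + 382) = -4*(-1/22)/(-26)*276 = -4*(-1/22)*(-1/26)*276 = -1/143*276 = -276/143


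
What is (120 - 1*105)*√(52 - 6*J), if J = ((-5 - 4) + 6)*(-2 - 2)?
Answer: 30*I*√5 ≈ 67.082*I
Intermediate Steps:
J = 12 (J = (-9 + 6)*(-4) = -3*(-4) = 12)
(120 - 1*105)*√(52 - 6*J) = (120 - 1*105)*√(52 - 6*12) = (120 - 105)*√(52 - 72) = 15*√(-20) = 15*(2*I*√5) = 30*I*√5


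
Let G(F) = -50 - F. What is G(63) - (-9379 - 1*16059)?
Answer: 25325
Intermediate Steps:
G(63) - (-9379 - 1*16059) = (-50 - 1*63) - (-9379 - 1*16059) = (-50 - 63) - (-9379 - 16059) = -113 - 1*(-25438) = -113 + 25438 = 25325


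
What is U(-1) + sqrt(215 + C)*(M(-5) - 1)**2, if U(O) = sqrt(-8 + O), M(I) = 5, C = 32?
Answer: 3*I + 16*sqrt(247) ≈ 251.46 + 3.0*I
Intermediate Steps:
U(-1) + sqrt(215 + C)*(M(-5) - 1)**2 = sqrt(-8 - 1) + sqrt(215 + 32)*(5 - 1)**2 = sqrt(-9) + sqrt(247)*4**2 = 3*I + sqrt(247)*16 = 3*I + 16*sqrt(247)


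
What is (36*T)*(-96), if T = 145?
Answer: -501120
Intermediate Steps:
(36*T)*(-96) = (36*145)*(-96) = 5220*(-96) = -501120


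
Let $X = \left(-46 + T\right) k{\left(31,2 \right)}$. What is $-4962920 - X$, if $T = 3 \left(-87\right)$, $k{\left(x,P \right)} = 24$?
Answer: $-4955552$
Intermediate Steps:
$T = -261$
$X = -7368$ ($X = \left(-46 - 261\right) 24 = \left(-307\right) 24 = -7368$)
$-4962920 - X = -4962920 - -7368 = -4962920 + 7368 = -4955552$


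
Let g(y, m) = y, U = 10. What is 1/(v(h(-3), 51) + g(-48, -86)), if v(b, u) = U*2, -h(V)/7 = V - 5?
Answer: -1/28 ≈ -0.035714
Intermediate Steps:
h(V) = 35 - 7*V (h(V) = -7*(V - 5) = -7*(-5 + V) = 35 - 7*V)
v(b, u) = 20 (v(b, u) = 10*2 = 20)
1/(v(h(-3), 51) + g(-48, -86)) = 1/(20 - 48) = 1/(-28) = -1/28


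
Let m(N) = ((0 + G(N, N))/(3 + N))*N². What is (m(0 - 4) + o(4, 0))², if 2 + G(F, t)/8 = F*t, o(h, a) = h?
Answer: 3196944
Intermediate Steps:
G(F, t) = -16 + 8*F*t (G(F, t) = -16 + 8*(F*t) = -16 + 8*F*t)
m(N) = N²*(-16 + 8*N²)/(3 + N) (m(N) = ((0 + (-16 + 8*N*N))/(3 + N))*N² = ((0 + (-16 + 8*N²))/(3 + N))*N² = ((-16 + 8*N²)/(3 + N))*N² = N²*(-16 + 8*N²)/(3 + N))
(m(0 - 4) + o(4, 0))² = (8*(0 - 4)²*(-2 + (0 - 4)²)/(3 + (0 - 4)) + 4)² = (8*(-4)²*(-2 + (-4)²)/(3 - 4) + 4)² = (8*16*(-2 + 16)/(-1) + 4)² = (8*16*(-1)*14 + 4)² = (-1792 + 4)² = (-1788)² = 3196944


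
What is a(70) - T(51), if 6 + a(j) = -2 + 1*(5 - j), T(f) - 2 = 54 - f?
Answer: -78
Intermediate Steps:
T(f) = 56 - f (T(f) = 2 + (54 - f) = 56 - f)
a(j) = -3 - j (a(j) = -6 + (-2 + 1*(5 - j)) = -6 + (-2 + (5 - j)) = -6 + (3 - j) = -3 - j)
a(70) - T(51) = (-3 - 1*70) - (56 - 1*51) = (-3 - 70) - (56 - 51) = -73 - 1*5 = -73 - 5 = -78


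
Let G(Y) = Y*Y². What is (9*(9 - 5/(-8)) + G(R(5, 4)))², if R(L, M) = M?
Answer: 1452025/64 ≈ 22688.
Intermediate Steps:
G(Y) = Y³
(9*(9 - 5/(-8)) + G(R(5, 4)))² = (9*(9 - 5/(-8)) + 4³)² = (9*(9 - 5*(-⅛)) + 64)² = (9*(9 + 5/8) + 64)² = (9*(77/8) + 64)² = (693/8 + 64)² = (1205/8)² = 1452025/64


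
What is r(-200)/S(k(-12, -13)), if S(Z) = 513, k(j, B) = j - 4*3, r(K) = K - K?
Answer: 0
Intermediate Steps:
r(K) = 0
k(j, B) = -12 + j (k(j, B) = j - 12 = -12 + j)
r(-200)/S(k(-12, -13)) = 0/513 = 0*(1/513) = 0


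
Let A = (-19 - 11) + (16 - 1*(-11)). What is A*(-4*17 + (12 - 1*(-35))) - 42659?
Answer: -42596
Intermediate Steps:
A = -3 (A = -30 + (16 + 11) = -30 + 27 = -3)
A*(-4*17 + (12 - 1*(-35))) - 42659 = -3*(-4*17 + (12 - 1*(-35))) - 42659 = -3*(-68 + (12 + 35)) - 42659 = -3*(-68 + 47) - 42659 = -3*(-21) - 42659 = 63 - 42659 = -42596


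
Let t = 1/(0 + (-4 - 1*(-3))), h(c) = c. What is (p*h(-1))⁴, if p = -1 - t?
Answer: 0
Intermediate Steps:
t = -1 (t = 1/(0 + (-4 + 3)) = 1/(0 - 1) = 1/(-1) = -1)
p = 0 (p = -1 - 1*(-1) = -1 + 1 = 0)
(p*h(-1))⁴ = (0*(-1))⁴ = 0⁴ = 0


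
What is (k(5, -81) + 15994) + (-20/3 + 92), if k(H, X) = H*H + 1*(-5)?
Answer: 48298/3 ≈ 16099.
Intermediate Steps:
k(H, X) = -5 + H² (k(H, X) = H² - 5 = -5 + H²)
(k(5, -81) + 15994) + (-20/3 + 92) = ((-5 + 5²) + 15994) + (-20/3 + 92) = ((-5 + 25) + 15994) + (-20/3 + 92) = (20 + 15994) + (-20*⅓ + 92) = 16014 + (-20/3 + 92) = 16014 + 256/3 = 48298/3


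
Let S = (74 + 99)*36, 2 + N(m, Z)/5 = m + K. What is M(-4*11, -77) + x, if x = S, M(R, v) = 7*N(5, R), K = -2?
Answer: 6263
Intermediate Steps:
N(m, Z) = -20 + 5*m (N(m, Z) = -10 + 5*(m - 2) = -10 + 5*(-2 + m) = -10 + (-10 + 5*m) = -20 + 5*m)
S = 6228 (S = 173*36 = 6228)
M(R, v) = 35 (M(R, v) = 7*(-20 + 5*5) = 7*(-20 + 25) = 7*5 = 35)
x = 6228
M(-4*11, -77) + x = 35 + 6228 = 6263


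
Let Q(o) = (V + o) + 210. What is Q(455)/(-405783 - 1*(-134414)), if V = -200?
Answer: -465/271369 ≈ -0.0017135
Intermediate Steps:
Q(o) = 10 + o (Q(o) = (-200 + o) + 210 = 10 + o)
Q(455)/(-405783 - 1*(-134414)) = (10 + 455)/(-405783 - 1*(-134414)) = 465/(-405783 + 134414) = 465/(-271369) = 465*(-1/271369) = -465/271369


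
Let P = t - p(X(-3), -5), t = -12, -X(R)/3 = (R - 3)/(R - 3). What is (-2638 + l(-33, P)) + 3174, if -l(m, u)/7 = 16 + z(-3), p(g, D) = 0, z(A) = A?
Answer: 445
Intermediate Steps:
X(R) = -3 (X(R) = -3*(R - 3)/(R - 3) = -3*(-3 + R)/(-3 + R) = -3*1 = -3)
P = -12 (P = -12 - 1*0 = -12 + 0 = -12)
l(m, u) = -91 (l(m, u) = -7*(16 - 3) = -7*13 = -91)
(-2638 + l(-33, P)) + 3174 = (-2638 - 91) + 3174 = -2729 + 3174 = 445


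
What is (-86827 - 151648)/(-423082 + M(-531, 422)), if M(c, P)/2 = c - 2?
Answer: 238475/424148 ≈ 0.56224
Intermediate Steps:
M(c, P) = -4 + 2*c (M(c, P) = 2*(c - 2) = 2*(-2 + c) = -4 + 2*c)
(-86827 - 151648)/(-423082 + M(-531, 422)) = (-86827 - 151648)/(-423082 + (-4 + 2*(-531))) = -238475/(-423082 + (-4 - 1062)) = -238475/(-423082 - 1066) = -238475/(-424148) = -238475*(-1/424148) = 238475/424148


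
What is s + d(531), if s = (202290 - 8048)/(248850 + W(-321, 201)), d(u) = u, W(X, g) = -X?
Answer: 132504043/249171 ≈ 531.78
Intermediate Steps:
s = 194242/249171 (s = (202290 - 8048)/(248850 - 1*(-321)) = 194242/(248850 + 321) = 194242/249171 ≈ 0.77955)
s + d(531) = 194242/249171 + 531 = 132504043/249171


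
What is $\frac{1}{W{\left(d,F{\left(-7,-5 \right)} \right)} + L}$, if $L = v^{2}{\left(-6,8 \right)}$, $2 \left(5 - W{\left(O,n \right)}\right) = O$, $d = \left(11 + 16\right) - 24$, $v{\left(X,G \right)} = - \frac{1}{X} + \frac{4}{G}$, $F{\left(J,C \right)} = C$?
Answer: $\frac{18}{71} \approx 0.25352$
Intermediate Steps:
$d = 3$ ($d = 27 - 24 = 3$)
$W{\left(O,n \right)} = 5 - \frac{O}{2}$
$L = \frac{4}{9}$ ($L = \left(- \frac{1}{-6} + \frac{4}{8}\right)^{2} = \left(\left(-1\right) \left(- \frac{1}{6}\right) + 4 \cdot \frac{1}{8}\right)^{2} = \left(\frac{1}{6} + \frac{1}{2}\right)^{2} = \left(\frac{2}{3}\right)^{2} = \frac{4}{9} \approx 0.44444$)
$\frac{1}{W{\left(d,F{\left(-7,-5 \right)} \right)} + L} = \frac{1}{\left(5 - \frac{3}{2}\right) + \frac{4}{9}} = \frac{1}{\frac{7}{2} + \frac{4}{9}} = \frac{1}{\frac{71}{18}} = \frac{18}{71}$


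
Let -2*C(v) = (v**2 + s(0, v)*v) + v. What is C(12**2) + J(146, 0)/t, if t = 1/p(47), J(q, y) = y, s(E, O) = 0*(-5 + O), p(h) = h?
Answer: -10440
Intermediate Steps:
s(E, O) = 0
C(v) = -v/2 - v**2/2 (C(v) = -((v**2 + 0*v) + v)/2 = -((v**2 + 0) + v)/2 = -(v**2 + v)/2 = -(v + v**2)/2 = -v/2 - v**2/2)
t = 1/47 ≈ 0.021277
C(12**2) + J(146, 0)/t = -1/2*12**2*(1 + 12**2) + 0/(1/47) = -1/2*144*(1 + 144) + 0*47 = -1/2*144*145 + 0 = -10440 + 0 = -10440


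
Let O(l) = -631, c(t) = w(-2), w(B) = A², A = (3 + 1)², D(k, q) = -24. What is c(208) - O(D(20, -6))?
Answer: 887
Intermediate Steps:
A = 16 (A = 4² = 16)
w(B) = 256 (w(B) = 16² = 256)
c(t) = 256
c(208) - O(D(20, -6)) = 256 - 1*(-631) = 256 + 631 = 887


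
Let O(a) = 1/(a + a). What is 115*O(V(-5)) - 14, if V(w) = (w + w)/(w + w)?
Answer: 87/2 ≈ 43.500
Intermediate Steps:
V(w) = 1 (V(w) = (2*w)/((2*w)) = (2*w)*(1/(2*w)) = 1)
O(a) = 1/(2*a)
115*O(V(-5)) - 14 = 115*((1/2)/1) - 14 = 115*((1/2)*1) - 14 = 115*(1/2) - 14 = 115/2 - 14 = 87/2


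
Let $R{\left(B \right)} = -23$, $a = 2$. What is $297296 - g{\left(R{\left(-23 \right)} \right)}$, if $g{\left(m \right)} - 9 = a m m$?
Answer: $296229$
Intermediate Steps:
$g{\left(m \right)} = 9 + 2 m^{2}$ ($g{\left(m \right)} = 9 + 2 m m = 9 + 2 m^{2}$)
$297296 - g{\left(R{\left(-23 \right)} \right)} = 297296 - \left(9 + 2 \left(-23\right)^{2}\right) = 297296 - \left(9 + 2 \cdot 529\right) = 297296 - \left(9 + 1058\right) = 297296 - 1067 = 296229$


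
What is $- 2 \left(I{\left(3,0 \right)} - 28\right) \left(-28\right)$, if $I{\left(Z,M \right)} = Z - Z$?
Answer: $-1568$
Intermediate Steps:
$I{\left(Z,M \right)} = 0$
$- 2 \left(I{\left(3,0 \right)} - 28\right) \left(-28\right) = - 2 \left(0 - 28\right) \left(-28\right) = - 2 \left(\left(-28\right) \left(-28\right)\right) = \left(-2\right) 784 = -1568$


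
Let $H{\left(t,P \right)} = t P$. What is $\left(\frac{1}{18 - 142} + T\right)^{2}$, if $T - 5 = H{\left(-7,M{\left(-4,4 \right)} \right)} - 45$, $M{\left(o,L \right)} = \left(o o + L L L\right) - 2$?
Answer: $\frac{5280202225}{15376} \approx 3.4341 \cdot 10^{5}$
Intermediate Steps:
$M{\left(o,L \right)} = -2 + L^{3} + o^{2}$ ($M{\left(o,L \right)} = \left(o^{2} + L^{2} L\right) - 2 = \left(o^{2} + L^{3}\right) - 2 = \left(L^{3} + o^{2}\right) - 2 = -2 + L^{3} + o^{2}$)
$H{\left(t,P \right)} = P t$
$T = -586$ ($T = 5 + \left(\left(-2 + 4^{3} + \left(-4\right)^{2}\right) \left(-7\right) - 45\right) = 5 + \left(\left(-2 + 64 + 16\right) \left(-7\right) - 45\right) = 5 + \left(78 \left(-7\right) - 45\right) = 5 - 591 = -586$)
$\left(\frac{1}{18 - 142} + T\right)^{2} = \left(\frac{1}{18 - 142} - 586\right)^{2} = \left(\frac{1}{-124} - 586\right)^{2} = \left(- \frac{1}{124} - 586\right)^{2} = \left(- \frac{72665}{124}\right)^{2} = \frac{5280202225}{15376}$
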